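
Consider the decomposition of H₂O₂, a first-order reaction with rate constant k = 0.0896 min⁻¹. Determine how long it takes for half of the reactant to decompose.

7.736 min

Step 1: For a first-order reaction, t₁/₂ = ln(2)/k
Step 2: t₁/₂ = ln(2)/0.0896
Step 3: t₁/₂ = 0.6931/0.0896 = 7.736 min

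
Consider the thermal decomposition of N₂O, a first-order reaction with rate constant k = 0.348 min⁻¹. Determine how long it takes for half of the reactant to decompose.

1.992 min

Step 1: For a first-order reaction, t₁/₂ = ln(2)/k
Step 2: t₁/₂ = ln(2)/0.348
Step 3: t₁/₂ = 0.6931/0.348 = 1.992 min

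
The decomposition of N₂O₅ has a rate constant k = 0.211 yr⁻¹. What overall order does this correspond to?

first order (1)

Step 1: The units of k for an nth-order reaction are (concentration)^(1-n)·(time)⁻¹.
Step 2: Here k has units yr⁻¹, so the concentration exponent is 0.
Step 3: 1 - n = 0 ⇒ n = 1. The reaction is first order.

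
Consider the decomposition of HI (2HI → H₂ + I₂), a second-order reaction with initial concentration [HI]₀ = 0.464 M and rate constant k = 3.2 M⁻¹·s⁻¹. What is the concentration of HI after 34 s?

0.009013 M

Step 1: For a second-order reaction: 1/[HI] = 1/[HI]₀ + kt
Step 2: 1/[HI] = 1/0.464 + 3.2 × 34
Step 3: 1/[HI] = 2.155 + 108.8 = 111
Step 4: [HI] = 1/111 = 0.009013 M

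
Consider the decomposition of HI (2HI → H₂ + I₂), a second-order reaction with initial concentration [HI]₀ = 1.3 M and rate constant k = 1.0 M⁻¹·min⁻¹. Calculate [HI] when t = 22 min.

0.04392 M

Step 1: For a second-order reaction: 1/[HI] = 1/[HI]₀ + kt
Step 2: 1/[HI] = 1/1.3 + 1.0 × 22
Step 3: 1/[HI] = 0.7692 + 22 = 22.77
Step 4: [HI] = 1/22.77 = 0.04392 M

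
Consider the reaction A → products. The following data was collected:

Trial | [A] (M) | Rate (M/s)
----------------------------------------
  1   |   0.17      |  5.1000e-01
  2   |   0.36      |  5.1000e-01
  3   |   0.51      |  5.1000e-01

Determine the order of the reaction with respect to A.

zeroth order (0)

Step 1: Compare trials - when concentration changes, rate stays constant.
Step 2: rate₂/rate₁ = 5.1000e-01/5.1000e-01 = 1
Step 3: [A]₂/[A]₁ = 0.36/0.17 = 2.118
Step 4: Since rate ratio ≈ (conc ratio)^0, the reaction is zeroth order.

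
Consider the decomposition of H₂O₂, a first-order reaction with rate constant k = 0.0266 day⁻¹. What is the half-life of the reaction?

26.06 day

Step 1: For a first-order reaction, t₁/₂ = ln(2)/k
Step 2: t₁/₂ = ln(2)/0.0266
Step 3: t₁/₂ = 0.6931/0.0266 = 26.06 day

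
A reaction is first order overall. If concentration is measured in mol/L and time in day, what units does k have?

day⁻¹

Step 1: For overall order n, rate = k × (concentration)^n.
Step 2: Rate has units mol/L·day⁻¹; concentration term has units (mol/L)^1.
Step 3: k = rate / (concentration)^n, so units of k = (mol/L)^(1-1)·day⁻¹ = day⁻¹.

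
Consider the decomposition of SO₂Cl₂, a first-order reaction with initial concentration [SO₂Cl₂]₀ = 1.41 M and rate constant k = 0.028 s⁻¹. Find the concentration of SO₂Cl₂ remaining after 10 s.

1.066 M

Step 1: For a first-order reaction: [SO₂Cl₂] = [SO₂Cl₂]₀ × e^(-kt)
Step 2: [SO₂Cl₂] = 1.41 × e^(-0.028 × 10)
Step 3: [SO₂Cl₂] = 1.41 × e^(-0.28)
Step 4: [SO₂Cl₂] = 1.41 × 0.755784 = 1.066 M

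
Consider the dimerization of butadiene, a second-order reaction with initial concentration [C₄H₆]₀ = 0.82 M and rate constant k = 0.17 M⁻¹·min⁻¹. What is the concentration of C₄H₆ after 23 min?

0.195 M

Step 1: For a second-order reaction: 1/[C₄H₆] = 1/[C₄H₆]₀ + kt
Step 2: 1/[C₄H₆] = 1/0.82 + 0.17 × 23
Step 3: 1/[C₄H₆] = 1.22 + 3.91 = 5.13
Step 4: [C₄H₆] = 1/5.13 = 0.195 M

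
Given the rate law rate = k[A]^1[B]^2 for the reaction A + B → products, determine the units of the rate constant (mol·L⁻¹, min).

(mol·L⁻¹)⁻²·min⁻¹

Step 1: Overall order = 1 + 2 = 3.
Step 2: rate has units mol·L⁻¹·min⁻¹; [A]^1[B]^2 has units (mol·L⁻¹)^3.
Step 3: k = rate/([A]^1[B]^2), so units of k = (mol·L⁻¹)^(1-3)·min⁻¹ = (mol·L⁻¹)⁻²·min⁻¹.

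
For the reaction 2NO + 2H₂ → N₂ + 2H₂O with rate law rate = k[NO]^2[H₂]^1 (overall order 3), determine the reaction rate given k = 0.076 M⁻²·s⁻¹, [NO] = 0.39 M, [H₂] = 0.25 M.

0.00289 M/s

Step 1: The rate law is rate = k[NO]^2[H₂]^1, overall order = 2+1 = 3
Step 2: Substitute values: rate = 0.076 × (0.39)^2 × (0.25)^1
Step 3: rate = 0.076 × 0.1521 × 0.25 = 0.0028899 M/s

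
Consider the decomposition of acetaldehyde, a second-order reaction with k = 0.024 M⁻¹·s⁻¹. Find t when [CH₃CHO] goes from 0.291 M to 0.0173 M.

2265 s

Step 1: For second-order: t = (1/[CH₃CHO] - 1/[CH₃CHO]₀)/k
Step 2: t = (1/0.0173 - 1/0.291)/0.024
Step 3: t = (57.8 - 3.436)/0.024
Step 4: t = 54.37/0.024 = 2265 s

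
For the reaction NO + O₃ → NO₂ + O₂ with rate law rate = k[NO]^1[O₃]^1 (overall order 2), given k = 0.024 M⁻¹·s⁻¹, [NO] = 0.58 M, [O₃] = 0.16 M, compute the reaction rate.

0.002227 M/s

Step 1: The rate law is rate = k[NO]^1[O₃]^1, overall order = 1+1 = 2
Step 2: Substitute values: rate = 0.024 × (0.58)^1 × (0.16)^1
Step 3: rate = 0.024 × 0.58 × 0.16 = 0.0022272 M/s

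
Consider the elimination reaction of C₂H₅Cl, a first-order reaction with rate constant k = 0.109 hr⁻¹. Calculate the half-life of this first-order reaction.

6.359 hr

Step 1: For a first-order reaction, t₁/₂ = ln(2)/k
Step 2: t₁/₂ = ln(2)/0.109
Step 3: t₁/₂ = 0.6931/0.109 = 6.359 hr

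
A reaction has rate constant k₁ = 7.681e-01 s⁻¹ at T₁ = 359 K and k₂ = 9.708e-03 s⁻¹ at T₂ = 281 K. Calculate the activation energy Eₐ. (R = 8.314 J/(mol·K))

47.0 kJ/mol

Step 1: Use the two-temperature Arrhenius form: ln(k₂/k₁) = -Eₐ/R × (1/T₂ - 1/T₁)
Step 2: ln(k₂/k₁) = ln(9.708e-03/7.681e-01) = ln(0.012639) = -4.37097
Step 3: 1/T₂ - 1/T₁ = 1/281 - 1/359 = 7.732035e-04 K⁻¹
Step 4: Eₐ = -R × ln(k₂/k₁) / (1/T₂ - 1/T₁) = -8.314 × -4.37097 / 7.732035e-04
Step 5: Eₐ = 4.7000e+04 J/mol = 47.0 kJ/mol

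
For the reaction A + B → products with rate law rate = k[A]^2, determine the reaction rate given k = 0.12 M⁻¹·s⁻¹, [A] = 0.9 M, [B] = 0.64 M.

0.0972 M/s

Step 1: The rate law is rate = k[A]^2
Step 2: Note that the rate does not depend on [B] (zero order in B).
Step 3: rate = 0.12 × (0.9)^2 = 0.0972 M/s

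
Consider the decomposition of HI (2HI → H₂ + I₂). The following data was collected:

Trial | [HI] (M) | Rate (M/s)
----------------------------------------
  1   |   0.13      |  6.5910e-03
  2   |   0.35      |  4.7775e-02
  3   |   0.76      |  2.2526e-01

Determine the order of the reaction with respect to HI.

second order (2)

Step 1: Compare trials to find order n where rate₂/rate₁ = ([HI]₂/[HI]₁)^n
Step 2: rate₂/rate₁ = 4.7775e-02/6.5910e-03 = 7.249
Step 3: [HI]₂/[HI]₁ = 0.35/0.13 = 2.692
Step 4: n = ln(7.249)/ln(2.692) = 2.00 ≈ 2
Step 5: The reaction is second order in HI.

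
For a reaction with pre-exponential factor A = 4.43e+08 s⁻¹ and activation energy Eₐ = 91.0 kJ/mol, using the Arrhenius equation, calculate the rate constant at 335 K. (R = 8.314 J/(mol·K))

2.86e-06 s⁻¹

Step 1: Use the Arrhenius equation: k = A × exp(-Eₐ/RT)
Step 2: Convert Eₐ to J/mol: 91.0 kJ/mol = 91000 J/mol
Step 3: Calculate the exponent: -Eₐ/(RT) = -91000/(8.314 × 335) = -32.67282
Step 4: k = 4.43e+08 × exp(-32.67282)
Step 5: k = 4.43e+08 × 6.46211e-15 = 2.8627e-06 s⁻¹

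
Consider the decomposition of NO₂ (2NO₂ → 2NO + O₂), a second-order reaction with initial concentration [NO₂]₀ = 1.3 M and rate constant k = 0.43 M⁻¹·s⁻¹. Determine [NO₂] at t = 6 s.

0.2986 M

Step 1: For a second-order reaction: 1/[NO₂] = 1/[NO₂]₀ + kt
Step 2: 1/[NO₂] = 1/1.3 + 0.43 × 6
Step 3: 1/[NO₂] = 0.7692 + 2.58 = 3.349
Step 4: [NO₂] = 1/3.349 = 0.2986 M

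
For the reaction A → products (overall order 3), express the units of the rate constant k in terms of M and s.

M⁻²·s⁻¹

Step 1: For overall order n, rate = k × (concentration)^n.
Step 2: Rate has units M·s⁻¹; concentration term has units M^3.
Step 3: k = rate / (concentration)^n, so units of k = M^(1-3)·s⁻¹ = M⁻²·s⁻¹.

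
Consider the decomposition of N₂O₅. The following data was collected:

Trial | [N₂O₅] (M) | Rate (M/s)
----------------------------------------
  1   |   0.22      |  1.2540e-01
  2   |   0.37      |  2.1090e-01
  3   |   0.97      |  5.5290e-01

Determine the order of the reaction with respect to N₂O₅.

first order (1)

Step 1: Compare trials to find order n where rate₂/rate₁ = ([N₂O₅]₂/[N₂O₅]₁)^n
Step 2: rate₂/rate₁ = 2.1090e-01/1.2540e-01 = 1.682
Step 3: [N₂O₅]₂/[N₂O₅]₁ = 0.37/0.22 = 1.682
Step 4: n = ln(1.682)/ln(1.682) = 1.00 ≈ 1
Step 5: The reaction is first order in N₂O₅.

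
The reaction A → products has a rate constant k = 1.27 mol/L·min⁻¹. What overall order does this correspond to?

zeroth order (0)

Step 1: The units of k for an nth-order reaction are (concentration)^(1-n)·(time)⁻¹.
Step 2: Here k has units mol/L·min⁻¹, so the concentration exponent is 1.
Step 3: 1 - n = 1 ⇒ n = 0. The reaction is zeroth order.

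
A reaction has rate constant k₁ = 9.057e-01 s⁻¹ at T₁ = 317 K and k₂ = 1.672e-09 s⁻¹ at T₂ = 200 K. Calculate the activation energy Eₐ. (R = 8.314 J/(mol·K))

90.6 kJ/mol

Step 1: Use the two-temperature Arrhenius form: ln(k₂/k₁) = -Eₐ/R × (1/T₂ - 1/T₁)
Step 2: ln(k₂/k₁) = ln(1.672e-09/9.057e-01) = ln(1.84609e-09) = -20.1102
Step 3: 1/T₂ - 1/T₁ = 1/200 - 1/317 = 1.845426e-03 K⁻¹
Step 4: Eₐ = -R × ln(k₂/k₁) / (1/T₂ - 1/T₁) = -8.314 × -20.1102 / 1.845426e-03
Step 5: Eₐ = 9.0600e+04 J/mol = 90.6 kJ/mol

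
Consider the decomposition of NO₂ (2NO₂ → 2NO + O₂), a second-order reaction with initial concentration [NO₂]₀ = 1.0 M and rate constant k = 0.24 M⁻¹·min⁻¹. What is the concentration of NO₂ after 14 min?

0.2294 M

Step 1: For a second-order reaction: 1/[NO₂] = 1/[NO₂]₀ + kt
Step 2: 1/[NO₂] = 1/1.0 + 0.24 × 14
Step 3: 1/[NO₂] = 1 + 3.36 = 4.36
Step 4: [NO₂] = 1/4.36 = 0.2294 M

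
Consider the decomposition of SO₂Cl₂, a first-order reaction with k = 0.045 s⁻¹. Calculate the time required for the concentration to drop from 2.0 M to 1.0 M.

15.4 s

Step 1: For first-order: t = ln([SO₂Cl₂]₀/[SO₂Cl₂])/k
Step 2: t = ln(2.0/1.0)/0.045
Step 3: t = ln(2)/0.045
Step 4: t = 0.6931/0.045 = 15.4 s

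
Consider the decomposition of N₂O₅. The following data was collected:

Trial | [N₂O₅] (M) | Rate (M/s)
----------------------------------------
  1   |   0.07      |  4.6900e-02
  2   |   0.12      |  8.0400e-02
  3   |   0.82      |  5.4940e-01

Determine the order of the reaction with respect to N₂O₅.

first order (1)

Step 1: Compare trials to find order n where rate₂/rate₁ = ([N₂O₅]₂/[N₂O₅]₁)^n
Step 2: rate₂/rate₁ = 8.0400e-02/4.6900e-02 = 1.714
Step 3: [N₂O₅]₂/[N₂O₅]₁ = 0.12/0.07 = 1.714
Step 4: n = ln(1.714)/ln(1.714) = 1.00 ≈ 1
Step 5: The reaction is first order in N₂O₅.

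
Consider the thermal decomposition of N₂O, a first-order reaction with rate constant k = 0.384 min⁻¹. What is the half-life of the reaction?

1.805 min

Step 1: For a first-order reaction, t₁/₂ = ln(2)/k
Step 2: t₁/₂ = ln(2)/0.384
Step 3: t₁/₂ = 0.6931/0.384 = 1.805 min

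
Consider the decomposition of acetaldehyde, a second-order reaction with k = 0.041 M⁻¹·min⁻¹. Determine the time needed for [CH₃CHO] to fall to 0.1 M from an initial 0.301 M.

162.9 min

Step 1: For second-order: t = (1/[CH₃CHO] - 1/[CH₃CHO]₀)/k
Step 2: t = (1/0.1 - 1/0.301)/0.041
Step 3: t = (10 - 3.322)/0.041
Step 4: t = 6.678/0.041 = 162.9 min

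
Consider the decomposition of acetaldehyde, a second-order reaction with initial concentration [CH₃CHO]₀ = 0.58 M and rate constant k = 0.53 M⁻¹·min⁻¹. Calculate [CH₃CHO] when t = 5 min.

0.2286 M

Step 1: For a second-order reaction: 1/[CH₃CHO] = 1/[CH₃CHO]₀ + kt
Step 2: 1/[CH₃CHO] = 1/0.58 + 0.53 × 5
Step 3: 1/[CH₃CHO] = 1.724 + 2.65 = 4.374
Step 4: [CH₃CHO] = 1/4.374 = 0.2286 M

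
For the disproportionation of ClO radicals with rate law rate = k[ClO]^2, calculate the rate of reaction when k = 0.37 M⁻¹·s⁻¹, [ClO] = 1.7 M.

1.069 M/s

Step 1: Identify the rate law: rate = k[ClO]^2
Step 2: Substitute values: rate = 0.37 × (1.7)^2
Step 3: Calculate: rate = 0.37 × 2.89 = 1.0693 M/s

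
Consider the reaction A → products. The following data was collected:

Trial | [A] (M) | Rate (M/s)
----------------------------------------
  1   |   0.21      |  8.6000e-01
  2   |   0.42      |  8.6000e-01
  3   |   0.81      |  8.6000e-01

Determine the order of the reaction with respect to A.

zeroth order (0)

Step 1: Compare trials - when concentration changes, rate stays constant.
Step 2: rate₂/rate₁ = 8.6000e-01/8.6000e-01 = 1
Step 3: [A]₂/[A]₁ = 0.42/0.21 = 2
Step 4: Since rate ratio ≈ (conc ratio)^0, the reaction is zeroth order.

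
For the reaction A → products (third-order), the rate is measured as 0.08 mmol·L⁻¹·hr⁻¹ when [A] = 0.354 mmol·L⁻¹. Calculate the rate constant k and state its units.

1.803 (mmol·L⁻¹)⁻²·hr⁻¹

Step 1: rate = k[A]^3, so k = rate / [A]^3.
Step 2: k = 0.08 / (0.354)^3 = 0.08 / 0.04436.
Step 3: k = 1.803 (mmol·L⁻¹)⁻²·hr⁻¹.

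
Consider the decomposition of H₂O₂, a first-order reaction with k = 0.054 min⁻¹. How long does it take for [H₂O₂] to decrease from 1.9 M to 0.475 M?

25.67 min

Step 1: For first-order: t = ln([H₂O₂]₀/[H₂O₂])/k
Step 2: t = ln(1.9/0.475)/0.054
Step 3: t = ln(4)/0.054
Step 4: t = 1.386/0.054 = 25.67 min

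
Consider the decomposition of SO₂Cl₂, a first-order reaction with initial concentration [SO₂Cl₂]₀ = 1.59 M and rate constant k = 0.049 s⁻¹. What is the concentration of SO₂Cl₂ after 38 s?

0.247 M

Step 1: For a first-order reaction: [SO₂Cl₂] = [SO₂Cl₂]₀ × e^(-kt)
Step 2: [SO₂Cl₂] = 1.59 × e^(-0.049 × 38)
Step 3: [SO₂Cl₂] = 1.59 × e^(-1.862)
Step 4: [SO₂Cl₂] = 1.59 × 0.155362 = 0.247 M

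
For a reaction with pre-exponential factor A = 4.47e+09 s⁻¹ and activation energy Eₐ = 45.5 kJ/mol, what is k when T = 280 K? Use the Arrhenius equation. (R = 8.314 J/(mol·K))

1.45e+01 s⁻¹

Step 1: Use the Arrhenius equation: k = A × exp(-Eₐ/RT)
Step 2: Convert Eₐ to J/mol: 45.5 kJ/mol = 45500 J/mol
Step 3: Calculate the exponent: -Eₐ/(RT) = -45500/(8.314 × 280) = -19.54535
Step 4: k = 4.47e+09 × exp(-19.54535)
Step 5: k = 4.47e+09 × 3.24760e-09 = 1.4517e+01 s⁻¹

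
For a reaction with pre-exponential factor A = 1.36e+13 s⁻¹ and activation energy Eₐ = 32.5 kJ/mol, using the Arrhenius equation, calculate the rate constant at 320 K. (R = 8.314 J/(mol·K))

6.73e+07 s⁻¹

Step 1: Use the Arrhenius equation: k = A × exp(-Eₐ/RT)
Step 2: Convert Eₐ to J/mol: 32.5 kJ/mol = 32500 J/mol
Step 3: Calculate the exponent: -Eₐ/(RT) = -32500/(8.314 × 320) = -12.21584
Step 4: k = 1.36e+13 × exp(-12.21584)
Step 5: k = 1.36e+13 × 4.95140e-06 = 6.7339e+07 s⁻¹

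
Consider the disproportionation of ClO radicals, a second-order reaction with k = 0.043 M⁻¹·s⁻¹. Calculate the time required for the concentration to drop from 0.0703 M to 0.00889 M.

2285 s

Step 1: For second-order: t = (1/[ClO] - 1/[ClO]₀)/k
Step 2: t = (1/0.00889 - 1/0.0703)/0.043
Step 3: t = (112.5 - 14.22)/0.043
Step 4: t = 98.26/0.043 = 2285 s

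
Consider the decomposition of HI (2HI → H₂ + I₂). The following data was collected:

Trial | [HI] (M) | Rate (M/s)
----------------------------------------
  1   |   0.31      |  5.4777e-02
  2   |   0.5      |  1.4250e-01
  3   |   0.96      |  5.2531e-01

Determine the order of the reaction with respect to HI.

second order (2)

Step 1: Compare trials to find order n where rate₂/rate₁ = ([HI]₂/[HI]₁)^n
Step 2: rate₂/rate₁ = 1.4250e-01/5.4777e-02 = 2.601
Step 3: [HI]₂/[HI]₁ = 0.5/0.31 = 1.613
Step 4: n = ln(2.601)/ln(1.613) = 2.00 ≈ 2
Step 5: The reaction is second order in HI.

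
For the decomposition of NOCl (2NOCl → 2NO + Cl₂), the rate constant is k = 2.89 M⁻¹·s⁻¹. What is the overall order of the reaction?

second order (2)

Step 1: The units of k for an nth-order reaction are (concentration)^(1-n)·(time)⁻¹.
Step 2: Here k has units M⁻¹·s⁻¹, so the concentration exponent is -1.
Step 3: 1 - n = -1 ⇒ n = 2. The reaction is second order.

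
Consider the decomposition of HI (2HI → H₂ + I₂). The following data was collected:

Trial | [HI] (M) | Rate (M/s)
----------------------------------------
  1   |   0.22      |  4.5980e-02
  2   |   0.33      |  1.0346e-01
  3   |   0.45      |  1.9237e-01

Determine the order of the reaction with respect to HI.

second order (2)

Step 1: Compare trials to find order n where rate₂/rate₁ = ([HI]₂/[HI]₁)^n
Step 2: rate₂/rate₁ = 1.0346e-01/4.5980e-02 = 2.25
Step 3: [HI]₂/[HI]₁ = 0.33/0.22 = 1.5
Step 4: n = ln(2.25)/ln(1.5) = 2.00 ≈ 2
Step 5: The reaction is second order in HI.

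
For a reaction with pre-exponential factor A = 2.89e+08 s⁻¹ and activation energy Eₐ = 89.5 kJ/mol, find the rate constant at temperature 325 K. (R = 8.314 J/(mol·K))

1.19e-06 s⁻¹

Step 1: Use the Arrhenius equation: k = A × exp(-Eₐ/RT)
Step 2: Convert Eₐ to J/mol: 89.5 kJ/mol = 89500 J/mol
Step 3: Calculate the exponent: -Eₐ/(RT) = -89500/(8.314 × 325) = -33.12300
Step 4: k = 2.89e+08 × exp(-33.12300)
Step 5: k = 2.89e+08 × 4.11968e-15 = 1.1906e-06 s⁻¹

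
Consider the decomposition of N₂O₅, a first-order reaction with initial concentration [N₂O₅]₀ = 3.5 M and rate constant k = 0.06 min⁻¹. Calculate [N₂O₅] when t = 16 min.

1.34 M

Step 1: For a first-order reaction: [N₂O₅] = [N₂O₅]₀ × e^(-kt)
Step 2: [N₂O₅] = 3.5 × e^(-0.06 × 16)
Step 3: [N₂O₅] = 3.5 × e^(-0.96)
Step 4: [N₂O₅] = 3.5 × 0.382893 = 1.34 M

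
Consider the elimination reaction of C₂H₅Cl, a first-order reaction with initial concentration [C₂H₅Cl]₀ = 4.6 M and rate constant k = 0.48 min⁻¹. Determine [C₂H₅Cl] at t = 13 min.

0.008969 M

Step 1: For a first-order reaction: [C₂H₅Cl] = [C₂H₅Cl]₀ × e^(-kt)
Step 2: [C₂H₅Cl] = 4.6 × e^(-0.48 × 13)
Step 3: [C₂H₅Cl] = 4.6 × e^(-6.24)
Step 4: [C₂H₅Cl] = 4.6 × 0.00194986 = 0.008969 M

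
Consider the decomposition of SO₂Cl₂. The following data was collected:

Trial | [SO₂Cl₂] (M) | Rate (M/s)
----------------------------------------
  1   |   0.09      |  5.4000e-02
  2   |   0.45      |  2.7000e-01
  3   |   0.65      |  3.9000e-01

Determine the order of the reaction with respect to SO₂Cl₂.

first order (1)

Step 1: Compare trials to find order n where rate₂/rate₁ = ([SO₂Cl₂]₂/[SO₂Cl₂]₁)^n
Step 2: rate₂/rate₁ = 2.7000e-01/5.4000e-02 = 5
Step 3: [SO₂Cl₂]₂/[SO₂Cl₂]₁ = 0.45/0.09 = 5
Step 4: n = ln(5)/ln(5) = 1.00 ≈ 1
Step 5: The reaction is first order in SO₂Cl₂.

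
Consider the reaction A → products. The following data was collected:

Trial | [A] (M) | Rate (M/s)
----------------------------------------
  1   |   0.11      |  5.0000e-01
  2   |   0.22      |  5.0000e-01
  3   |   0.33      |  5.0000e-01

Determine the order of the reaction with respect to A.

zeroth order (0)

Step 1: Compare trials - when concentration changes, rate stays constant.
Step 2: rate₂/rate₁ = 5.0000e-01/5.0000e-01 = 1
Step 3: [A]₂/[A]₁ = 0.22/0.11 = 2
Step 4: Since rate ratio ≈ (conc ratio)^0, the reaction is zeroth order.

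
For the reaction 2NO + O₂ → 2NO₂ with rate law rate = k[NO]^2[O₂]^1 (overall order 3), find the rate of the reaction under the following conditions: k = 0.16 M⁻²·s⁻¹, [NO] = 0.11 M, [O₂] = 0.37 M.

0.0007163 M/s

Step 1: The rate law is rate = k[NO]^2[O₂]^1, overall order = 2+1 = 3
Step 2: Substitute values: rate = 0.16 × (0.11)^2 × (0.37)^1
Step 3: rate = 0.16 × 0.0121 × 0.37 = 0.00071632 M/s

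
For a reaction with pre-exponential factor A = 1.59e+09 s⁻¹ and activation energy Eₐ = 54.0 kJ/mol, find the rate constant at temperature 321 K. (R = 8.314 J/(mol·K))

2.59e+00 s⁻¹

Step 1: Use the Arrhenius equation: k = A × exp(-Eₐ/RT)
Step 2: Convert Eₐ to J/mol: 54.0 kJ/mol = 54000 J/mol
Step 3: Calculate the exponent: -Eₐ/(RT) = -54000/(8.314 × 321) = -20.23386
Step 4: k = 1.59e+09 × exp(-20.23386)
Step 5: k = 1.59e+09 × 1.63135e-09 = 2.5938e+00 s⁻¹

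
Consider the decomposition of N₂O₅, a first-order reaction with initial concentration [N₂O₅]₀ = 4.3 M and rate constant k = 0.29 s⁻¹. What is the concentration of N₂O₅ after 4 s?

1.348 M

Step 1: For a first-order reaction: [N₂O₅] = [N₂O₅]₀ × e^(-kt)
Step 2: [N₂O₅] = 4.3 × e^(-0.29 × 4)
Step 3: [N₂O₅] = 4.3 × e^(-1.16)
Step 4: [N₂O₅] = 4.3 × 0.313486 = 1.348 M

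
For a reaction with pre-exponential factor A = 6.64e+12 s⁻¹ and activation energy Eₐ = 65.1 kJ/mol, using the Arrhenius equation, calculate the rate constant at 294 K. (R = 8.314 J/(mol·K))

1.80e+01 s⁻¹

Step 1: Use the Arrhenius equation: k = A × exp(-Eₐ/RT)
Step 2: Convert Eₐ to J/mol: 65.1 kJ/mol = 65100 J/mol
Step 3: Calculate the exponent: -Eₐ/(RT) = -65100/(8.314 × 294) = -26.63322
Step 4: k = 6.64e+12 × exp(-26.63322)
Step 5: k = 6.64e+12 × 2.71231e-12 = 1.8010e+01 s⁻¹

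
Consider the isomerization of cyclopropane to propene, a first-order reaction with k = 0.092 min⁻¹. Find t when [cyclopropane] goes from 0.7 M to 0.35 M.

7.534 min

Step 1: For first-order: t = ln([cyclopropane]₀/[cyclopropane])/k
Step 2: t = ln(0.7/0.35)/0.092
Step 3: t = ln(2)/0.092
Step 4: t = 0.6931/0.092 = 7.534 min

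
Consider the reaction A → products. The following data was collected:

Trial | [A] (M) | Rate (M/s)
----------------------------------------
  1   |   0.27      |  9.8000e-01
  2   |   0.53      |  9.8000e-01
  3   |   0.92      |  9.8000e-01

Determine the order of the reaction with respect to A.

zeroth order (0)

Step 1: Compare trials - when concentration changes, rate stays constant.
Step 2: rate₂/rate₁ = 9.8000e-01/9.8000e-01 = 1
Step 3: [A]₂/[A]₁ = 0.53/0.27 = 1.963
Step 4: Since rate ratio ≈ (conc ratio)^0, the reaction is zeroth order.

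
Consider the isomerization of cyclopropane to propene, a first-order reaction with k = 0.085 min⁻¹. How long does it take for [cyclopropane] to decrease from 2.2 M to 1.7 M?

3.033 min

Step 1: For first-order: t = ln([cyclopropane]₀/[cyclopropane])/k
Step 2: t = ln(2.2/1.7)/0.085
Step 3: t = ln(1.294)/0.085
Step 4: t = 0.2578/0.085 = 3.033 min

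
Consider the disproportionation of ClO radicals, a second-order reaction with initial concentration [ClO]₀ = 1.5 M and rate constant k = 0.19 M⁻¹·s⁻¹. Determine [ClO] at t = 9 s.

0.4208 M

Step 1: For a second-order reaction: 1/[ClO] = 1/[ClO]₀ + kt
Step 2: 1/[ClO] = 1/1.5 + 0.19 × 9
Step 3: 1/[ClO] = 0.6667 + 1.71 = 2.377
Step 4: [ClO] = 1/2.377 = 0.4208 M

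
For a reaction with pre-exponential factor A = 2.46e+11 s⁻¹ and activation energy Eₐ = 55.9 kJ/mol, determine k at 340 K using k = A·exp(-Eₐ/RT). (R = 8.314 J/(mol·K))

6.35e+02 s⁻¹

Step 1: Use the Arrhenius equation: k = A × exp(-Eₐ/RT)
Step 2: Convert Eₐ to J/mol: 55.9 kJ/mol = 55900 J/mol
Step 3: Calculate the exponent: -Eₐ/(RT) = -55900/(8.314 × 340) = -19.77529
Step 4: k = 2.46e+11 × exp(-19.77529)
Step 5: k = 2.46e+11 × 2.58048e-09 = 6.3480e+02 s⁻¹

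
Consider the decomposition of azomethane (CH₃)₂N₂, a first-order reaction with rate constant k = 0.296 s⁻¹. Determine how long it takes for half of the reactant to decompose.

2.342 s

Step 1: For a first-order reaction, t₁/₂ = ln(2)/k
Step 2: t₁/₂ = ln(2)/0.296
Step 3: t₁/₂ = 0.6931/0.296 = 2.342 s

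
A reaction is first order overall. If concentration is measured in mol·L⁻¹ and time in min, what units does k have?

min⁻¹

Step 1: For overall order n, rate = k × (concentration)^n.
Step 2: Rate has units mol·L⁻¹·min⁻¹; concentration term has units (mol·L⁻¹)^1.
Step 3: k = rate / (concentration)^n, so units of k = (mol·L⁻¹)^(1-1)·min⁻¹ = min⁻¹.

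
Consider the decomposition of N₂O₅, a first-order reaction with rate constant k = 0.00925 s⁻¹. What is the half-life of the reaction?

74.93 s

Step 1: For a first-order reaction, t₁/₂ = ln(2)/k
Step 2: t₁/₂ = ln(2)/0.00925
Step 3: t₁/₂ = 0.6931/0.00925 = 74.93 s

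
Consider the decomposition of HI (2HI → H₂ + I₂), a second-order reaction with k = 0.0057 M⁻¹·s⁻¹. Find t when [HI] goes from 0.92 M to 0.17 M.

841.3 s

Step 1: For second-order: t = (1/[HI] - 1/[HI]₀)/k
Step 2: t = (1/0.17 - 1/0.92)/0.0057
Step 3: t = (5.882 - 1.087)/0.0057
Step 4: t = 4.795/0.0057 = 841.3 s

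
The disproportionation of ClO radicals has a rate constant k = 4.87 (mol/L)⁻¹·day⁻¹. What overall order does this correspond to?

second order (2)

Step 1: The units of k for an nth-order reaction are (concentration)^(1-n)·(time)⁻¹.
Step 2: Here k has units (mol/L)⁻¹·day⁻¹, so the concentration exponent is -1.
Step 3: 1 - n = -1 ⇒ n = 2. The reaction is second order.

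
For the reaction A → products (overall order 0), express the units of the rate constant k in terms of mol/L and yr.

mol/L·yr⁻¹

Step 1: For overall order n, rate = k × (concentration)^n.
Step 2: Rate has units mol/L·yr⁻¹; concentration term has units (mol/L)^0.
Step 3: k = rate / (concentration)^n, so units of k = (mol/L)^(1-0)·yr⁻¹ = mol/L·yr⁻¹.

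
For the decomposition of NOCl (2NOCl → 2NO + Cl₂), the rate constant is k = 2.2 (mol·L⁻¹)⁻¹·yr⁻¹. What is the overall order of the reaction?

second order (2)

Step 1: The units of k for an nth-order reaction are (concentration)^(1-n)·(time)⁻¹.
Step 2: Here k has units (mol·L⁻¹)⁻¹·yr⁻¹, so the concentration exponent is -1.
Step 3: 1 - n = -1 ⇒ n = 2. The reaction is second order.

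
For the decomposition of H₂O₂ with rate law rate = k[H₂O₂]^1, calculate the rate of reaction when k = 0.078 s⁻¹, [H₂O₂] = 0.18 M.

0.01404 M/s

Step 1: Identify the rate law: rate = k[H₂O₂]^1
Step 2: Substitute values: rate = 0.078 × (0.18)^1
Step 3: Calculate: rate = 0.078 × 0.18 = 0.01404 M/s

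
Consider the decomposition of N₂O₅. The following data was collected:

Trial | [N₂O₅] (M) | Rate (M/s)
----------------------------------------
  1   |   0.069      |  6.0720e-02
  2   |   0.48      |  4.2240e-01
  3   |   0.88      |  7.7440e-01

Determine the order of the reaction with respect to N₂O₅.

first order (1)

Step 1: Compare trials to find order n where rate₂/rate₁ = ([N₂O₅]₂/[N₂O₅]₁)^n
Step 2: rate₂/rate₁ = 4.2240e-01/6.0720e-02 = 6.957
Step 3: [N₂O₅]₂/[N₂O₅]₁ = 0.48/0.069 = 6.957
Step 4: n = ln(6.957)/ln(6.957) = 1.00 ≈ 1
Step 5: The reaction is first order in N₂O₅.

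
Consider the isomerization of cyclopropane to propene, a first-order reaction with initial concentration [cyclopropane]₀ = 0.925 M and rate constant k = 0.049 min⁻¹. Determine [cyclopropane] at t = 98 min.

0.007597 M

Step 1: For a first-order reaction: [cyclopropane] = [cyclopropane]₀ × e^(-kt)
Step 2: [cyclopropane] = 0.925 × e^(-0.049 × 98)
Step 3: [cyclopropane] = 0.925 × e^(-4.802)
Step 4: [cyclopropane] = 0.925 × 0.0082133 = 0.007597 M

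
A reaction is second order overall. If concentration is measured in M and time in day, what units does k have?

M⁻¹·day⁻¹

Step 1: For overall order n, rate = k × (concentration)^n.
Step 2: Rate has units M·day⁻¹; concentration term has units M^2.
Step 3: k = rate / (concentration)^n, so units of k = M^(1-2)·day⁻¹ = M⁻¹·day⁻¹.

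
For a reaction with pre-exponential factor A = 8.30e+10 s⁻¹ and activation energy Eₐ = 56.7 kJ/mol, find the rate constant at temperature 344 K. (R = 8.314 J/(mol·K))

2.04e+02 s⁻¹

Step 1: Use the Arrhenius equation: k = A × exp(-Eₐ/RT)
Step 2: Convert Eₐ to J/mol: 56.7 kJ/mol = 56700 J/mol
Step 3: Calculate the exponent: -Eₐ/(RT) = -56700/(8.314 × 344) = -19.82506
Step 4: k = 8.30e+10 × exp(-19.82506)
Step 5: k = 8.30e+10 × 2.45519e-09 = 2.0378e+02 s⁻¹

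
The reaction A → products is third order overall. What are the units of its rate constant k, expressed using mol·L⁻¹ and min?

(mol·L⁻¹)⁻²·min⁻¹

Step 1: For overall order n, rate = k × (concentration)^n.
Step 2: Rate has units mol·L⁻¹·min⁻¹; concentration term has units (mol·L⁻¹)^3.
Step 3: k = rate / (concentration)^n, so units of k = (mol·L⁻¹)^(1-3)·min⁻¹ = (mol·L⁻¹)⁻²·min⁻¹.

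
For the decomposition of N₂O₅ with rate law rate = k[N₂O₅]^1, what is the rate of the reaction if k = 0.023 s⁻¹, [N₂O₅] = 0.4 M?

0.0092 M/s

Step 1: Identify the rate law: rate = k[N₂O₅]^1
Step 2: Substitute values: rate = 0.023 × (0.4)^1
Step 3: Calculate: rate = 0.023 × 0.4 = 0.0092 M/s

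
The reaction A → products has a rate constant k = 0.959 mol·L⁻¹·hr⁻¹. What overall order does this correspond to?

zeroth order (0)

Step 1: The units of k for an nth-order reaction are (concentration)^(1-n)·(time)⁻¹.
Step 2: Here k has units mol·L⁻¹·hr⁻¹, so the concentration exponent is 1.
Step 3: 1 - n = 1 ⇒ n = 0. The reaction is zeroth order.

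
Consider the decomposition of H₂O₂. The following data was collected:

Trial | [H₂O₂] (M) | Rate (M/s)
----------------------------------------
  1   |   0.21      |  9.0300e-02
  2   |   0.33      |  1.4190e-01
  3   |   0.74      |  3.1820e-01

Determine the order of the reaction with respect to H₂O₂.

first order (1)

Step 1: Compare trials to find order n where rate₂/rate₁ = ([H₂O₂]₂/[H₂O₂]₁)^n
Step 2: rate₂/rate₁ = 1.4190e-01/9.0300e-02 = 1.571
Step 3: [H₂O₂]₂/[H₂O₂]₁ = 0.33/0.21 = 1.571
Step 4: n = ln(1.571)/ln(1.571) = 1.00 ≈ 1
Step 5: The reaction is first order in H₂O₂.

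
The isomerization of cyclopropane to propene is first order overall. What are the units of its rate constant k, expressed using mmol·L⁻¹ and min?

min⁻¹

Step 1: For overall order n, rate = k × (concentration)^n.
Step 2: Rate has units mmol·L⁻¹·min⁻¹; concentration term has units (mmol·L⁻¹)^1.
Step 3: k = rate / (concentration)^n, so units of k = (mmol·L⁻¹)^(1-1)·min⁻¹ = min⁻¹.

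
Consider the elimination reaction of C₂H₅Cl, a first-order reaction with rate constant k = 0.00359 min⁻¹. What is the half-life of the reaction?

193.1 min

Step 1: For a first-order reaction, t₁/₂ = ln(2)/k
Step 2: t₁/₂ = ln(2)/0.00359
Step 3: t₁/₂ = 0.6931/0.00359 = 193.1 min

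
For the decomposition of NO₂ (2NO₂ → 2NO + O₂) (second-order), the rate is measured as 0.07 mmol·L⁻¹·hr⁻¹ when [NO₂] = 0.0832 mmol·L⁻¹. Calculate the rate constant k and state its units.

10.11 (mmol·L⁻¹)⁻¹·hr⁻¹

Step 1: rate = k[NO₂]^2, so k = rate / [NO₂]^2.
Step 2: k = 0.07 / (0.0832)^2 = 0.07 / 0.006922.
Step 3: k = 10.11 (mmol·L⁻¹)⁻¹·hr⁻¹.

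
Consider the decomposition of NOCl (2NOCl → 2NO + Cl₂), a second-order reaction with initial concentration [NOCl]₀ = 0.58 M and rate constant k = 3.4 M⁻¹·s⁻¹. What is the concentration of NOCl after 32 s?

0.009048 M

Step 1: For a second-order reaction: 1/[NOCl] = 1/[NOCl]₀ + kt
Step 2: 1/[NOCl] = 1/0.58 + 3.4 × 32
Step 3: 1/[NOCl] = 1.724 + 108.8 = 110.5
Step 4: [NOCl] = 1/110.5 = 0.009048 M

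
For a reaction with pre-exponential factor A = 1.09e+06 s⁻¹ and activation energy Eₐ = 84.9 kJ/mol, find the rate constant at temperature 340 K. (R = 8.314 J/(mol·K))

9.85e-08 s⁻¹

Step 1: Use the Arrhenius equation: k = A × exp(-Eₐ/RT)
Step 2: Convert Eₐ to J/mol: 84.9 kJ/mol = 84900 J/mol
Step 3: Calculate the exponent: -Eₐ/(RT) = -84900/(8.314 × 340) = -30.03439
Step 4: k = 1.09e+06 × exp(-30.03439)
Step 5: k = 1.09e+06 × 9.04128e-14 = 9.8550e-08 s⁻¹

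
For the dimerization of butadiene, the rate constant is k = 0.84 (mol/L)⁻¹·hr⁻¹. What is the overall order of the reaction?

second order (2)

Step 1: The units of k for an nth-order reaction are (concentration)^(1-n)·(time)⁻¹.
Step 2: Here k has units (mol/L)⁻¹·hr⁻¹, so the concentration exponent is -1.
Step 3: 1 - n = -1 ⇒ n = 2. The reaction is second order.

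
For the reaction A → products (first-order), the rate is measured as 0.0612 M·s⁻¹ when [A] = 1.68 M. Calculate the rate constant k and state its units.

0.03643 s⁻¹

Step 1: rate = k[A]^1, so k = rate / [A]^1.
Step 2: k = 0.0612 / (1.68)^1 = 0.0612 / 1.68.
Step 3: k = 0.03643 s⁻¹.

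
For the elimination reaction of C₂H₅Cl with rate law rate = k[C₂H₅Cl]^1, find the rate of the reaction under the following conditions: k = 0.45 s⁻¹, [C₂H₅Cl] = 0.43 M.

0.1935 M/s

Step 1: Identify the rate law: rate = k[C₂H₅Cl]^1
Step 2: Substitute values: rate = 0.45 × (0.43)^1
Step 3: Calculate: rate = 0.45 × 0.43 = 0.1935 M/s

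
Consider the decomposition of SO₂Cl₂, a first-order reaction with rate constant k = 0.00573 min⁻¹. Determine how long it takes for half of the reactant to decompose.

121 min

Step 1: For a first-order reaction, t₁/₂ = ln(2)/k
Step 2: t₁/₂ = ln(2)/0.00573
Step 3: t₁/₂ = 0.6931/0.00573 = 121 min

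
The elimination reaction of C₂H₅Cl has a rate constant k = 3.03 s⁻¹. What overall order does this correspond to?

first order (1)

Step 1: The units of k for an nth-order reaction are (concentration)^(1-n)·(time)⁻¹.
Step 2: Here k has units s⁻¹, so the concentration exponent is 0.
Step 3: 1 - n = 0 ⇒ n = 1. The reaction is first order.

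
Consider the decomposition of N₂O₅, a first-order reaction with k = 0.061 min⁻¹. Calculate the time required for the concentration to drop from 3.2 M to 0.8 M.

22.73 min

Step 1: For first-order: t = ln([N₂O₅]₀/[N₂O₅])/k
Step 2: t = ln(3.2/0.8)/0.061
Step 3: t = ln(4)/0.061
Step 4: t = 1.386/0.061 = 22.73 min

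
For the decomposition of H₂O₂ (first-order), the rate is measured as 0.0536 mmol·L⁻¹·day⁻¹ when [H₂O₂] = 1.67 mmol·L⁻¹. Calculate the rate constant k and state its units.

0.0321 day⁻¹

Step 1: rate = k[H₂O₂]^1, so k = rate / [H₂O₂]^1.
Step 2: k = 0.0536 / (1.67)^1 = 0.0536 / 1.67.
Step 3: k = 0.0321 day⁻¹.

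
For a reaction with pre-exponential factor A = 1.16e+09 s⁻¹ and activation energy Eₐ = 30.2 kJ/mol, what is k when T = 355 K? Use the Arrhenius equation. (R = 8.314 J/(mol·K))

4.18e+04 s⁻¹

Step 1: Use the Arrhenius equation: k = A × exp(-Eₐ/RT)
Step 2: Convert Eₐ to J/mol: 30.2 kJ/mol = 30200 J/mol
Step 3: Calculate the exponent: -Eₐ/(RT) = -30200/(8.314 × 355) = -10.23219
Step 4: k = 1.16e+09 × exp(-10.23219)
Step 5: k = 1.16e+09 × 3.59929e-05 = 4.1752e+04 s⁻¹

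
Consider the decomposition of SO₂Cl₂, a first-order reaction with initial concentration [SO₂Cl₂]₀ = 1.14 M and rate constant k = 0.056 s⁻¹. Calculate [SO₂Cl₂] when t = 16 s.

0.4653 M

Step 1: For a first-order reaction: [SO₂Cl₂] = [SO₂Cl₂]₀ × e^(-kt)
Step 2: [SO₂Cl₂] = 1.14 × e^(-0.056 × 16)
Step 3: [SO₂Cl₂] = 1.14 × e^(-0.896)
Step 4: [SO₂Cl₂] = 1.14 × 0.408199 = 0.4653 M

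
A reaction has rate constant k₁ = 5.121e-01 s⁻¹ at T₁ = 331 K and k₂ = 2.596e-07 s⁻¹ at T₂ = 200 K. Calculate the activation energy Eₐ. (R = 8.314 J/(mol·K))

60.9 kJ/mol

Step 1: Use the two-temperature Arrhenius form: ln(k₂/k₁) = -Eₐ/R × (1/T₂ - 1/T₁)
Step 2: ln(k₂/k₁) = ln(2.596e-07/5.121e-01) = ln(5.06932e-07) = -14.4949
Step 3: 1/T₂ - 1/T₁ = 1/200 - 1/331 = 1.978852e-03 K⁻¹
Step 4: Eₐ = -R × ln(k₂/k₁) / (1/T₂ - 1/T₁) = -8.314 × -14.4949 / 1.978852e-03
Step 5: Eₐ = 6.0899e+04 J/mol = 60.9 kJ/mol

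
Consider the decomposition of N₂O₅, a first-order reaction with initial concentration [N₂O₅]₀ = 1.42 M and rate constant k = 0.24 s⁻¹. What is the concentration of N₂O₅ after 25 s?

0.00352 M

Step 1: For a first-order reaction: [N₂O₅] = [N₂O₅]₀ × e^(-kt)
Step 2: [N₂O₅] = 1.42 × e^(-0.24 × 25)
Step 3: [N₂O₅] = 1.42 × e^(-6)
Step 4: [N₂O₅] = 1.42 × 0.00247875 = 0.00352 M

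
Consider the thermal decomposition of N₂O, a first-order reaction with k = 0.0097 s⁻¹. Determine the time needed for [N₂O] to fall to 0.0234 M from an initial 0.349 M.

278.6 s

Step 1: For first-order: t = ln([N₂O]₀/[N₂O])/k
Step 2: t = ln(0.349/0.0234)/0.0097
Step 3: t = ln(14.91)/0.0097
Step 4: t = 2.702/0.0097 = 278.6 s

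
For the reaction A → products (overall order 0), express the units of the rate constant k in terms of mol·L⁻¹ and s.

mol·L⁻¹·s⁻¹

Step 1: For overall order n, rate = k × (concentration)^n.
Step 2: Rate has units mol·L⁻¹·s⁻¹; concentration term has units (mol·L⁻¹)^0.
Step 3: k = rate / (concentration)^n, so units of k = (mol·L⁻¹)^(1-0)·s⁻¹ = mol·L⁻¹·s⁻¹.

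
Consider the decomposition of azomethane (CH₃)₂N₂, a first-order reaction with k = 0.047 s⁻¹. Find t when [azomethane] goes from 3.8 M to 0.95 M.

29.5 s

Step 1: For first-order: t = ln([azomethane]₀/[azomethane])/k
Step 2: t = ln(3.8/0.95)/0.047
Step 3: t = ln(4)/0.047
Step 4: t = 1.386/0.047 = 29.5 s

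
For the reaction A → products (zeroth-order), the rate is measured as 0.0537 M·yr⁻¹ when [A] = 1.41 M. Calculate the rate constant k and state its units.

0.0537 M·yr⁻¹

Step 1: For a zeroth-order reaction, rate = k (independent of concentration).
Step 2: k = rate = 0.0537 M·yr⁻¹.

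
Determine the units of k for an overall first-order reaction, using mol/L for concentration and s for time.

s⁻¹

Step 1: For overall order n, rate = k × (concentration)^n.
Step 2: Rate has units mol/L·s⁻¹; concentration term has units (mol/L)^1.
Step 3: k = rate / (concentration)^n, so units of k = (mol/L)^(1-1)·s⁻¹ = s⁻¹.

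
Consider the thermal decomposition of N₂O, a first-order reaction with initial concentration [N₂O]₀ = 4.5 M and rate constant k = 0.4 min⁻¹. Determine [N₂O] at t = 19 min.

0.002252 M

Step 1: For a first-order reaction: [N₂O] = [N₂O]₀ × e^(-kt)
Step 2: [N₂O] = 4.5 × e^(-0.4 × 19)
Step 3: [N₂O] = 4.5 × e^(-7.6)
Step 4: [N₂O] = 4.5 × 0.000500451 = 0.002252 M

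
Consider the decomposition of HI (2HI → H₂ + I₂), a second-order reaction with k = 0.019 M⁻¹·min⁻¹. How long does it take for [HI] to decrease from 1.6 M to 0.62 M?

51.99 min

Step 1: For second-order: t = (1/[HI] - 1/[HI]₀)/k
Step 2: t = (1/0.62 - 1/1.6)/0.019
Step 3: t = (1.613 - 0.625)/0.019
Step 4: t = 0.9879/0.019 = 51.99 min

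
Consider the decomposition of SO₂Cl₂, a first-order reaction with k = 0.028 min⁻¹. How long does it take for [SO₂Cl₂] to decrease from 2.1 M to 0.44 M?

55.82 min

Step 1: For first-order: t = ln([SO₂Cl₂]₀/[SO₂Cl₂])/k
Step 2: t = ln(2.1/0.44)/0.028
Step 3: t = ln(4.773)/0.028
Step 4: t = 1.563/0.028 = 55.82 min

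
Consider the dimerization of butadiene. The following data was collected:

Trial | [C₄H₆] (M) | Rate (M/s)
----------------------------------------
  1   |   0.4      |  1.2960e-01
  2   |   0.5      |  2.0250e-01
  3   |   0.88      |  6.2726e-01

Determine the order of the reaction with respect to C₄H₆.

second order (2)

Step 1: Compare trials to find order n where rate₂/rate₁ = ([C₄H₆]₂/[C₄H₆]₁)^n
Step 2: rate₂/rate₁ = 2.0250e-01/1.2960e-01 = 1.562
Step 3: [C₄H₆]₂/[C₄H₆]₁ = 0.5/0.4 = 1.25
Step 4: n = ln(1.562)/ln(1.25) = 2.00 ≈ 2
Step 5: The reaction is second order in C₄H₆.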